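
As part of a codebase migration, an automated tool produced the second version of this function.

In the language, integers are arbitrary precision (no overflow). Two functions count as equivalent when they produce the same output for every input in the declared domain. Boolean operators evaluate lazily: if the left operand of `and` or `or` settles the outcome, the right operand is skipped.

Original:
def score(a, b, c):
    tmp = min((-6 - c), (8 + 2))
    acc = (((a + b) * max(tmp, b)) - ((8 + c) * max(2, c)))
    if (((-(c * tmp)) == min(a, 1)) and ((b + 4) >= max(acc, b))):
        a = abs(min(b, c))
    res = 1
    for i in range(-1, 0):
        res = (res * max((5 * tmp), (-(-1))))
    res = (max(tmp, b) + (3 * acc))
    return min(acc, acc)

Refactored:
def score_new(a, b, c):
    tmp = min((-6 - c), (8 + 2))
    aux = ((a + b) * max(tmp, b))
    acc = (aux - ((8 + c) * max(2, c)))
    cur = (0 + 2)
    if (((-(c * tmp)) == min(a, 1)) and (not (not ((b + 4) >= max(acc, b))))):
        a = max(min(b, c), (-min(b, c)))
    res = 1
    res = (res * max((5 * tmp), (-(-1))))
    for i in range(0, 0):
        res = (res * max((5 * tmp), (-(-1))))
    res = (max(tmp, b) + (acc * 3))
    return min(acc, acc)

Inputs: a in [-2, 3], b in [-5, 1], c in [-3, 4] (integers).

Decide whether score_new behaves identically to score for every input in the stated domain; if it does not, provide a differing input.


Equivalent — the differences include loop structure differs; and arithmetic usage differs; and local variable names differ; and min/max/abs usage differs; and boolean connective usage differs; and statement counts differ; and constant usage differs, yet no declared input distinguishes the two.
As a probe, take a=-1, b=0, c=-2: score runs tmp=-4, then acc=-12, then (((-(c * tmp)) == min(a, 1)) and ((b + 4) >= max(acc, b))) is false, then res=1, then (i=-1), then res=1, then res=-36, then returns -12; score_new runs tmp=-4, then aux=0, then acc=-12, then cur=2, then (((-(c * tmp)) == min(a, 1)) and (not (not ((b + 4) >= max(acc, b))))) is false, then res=1, then res=1, then the loop over i runs zero times, then res=-36, then returns -12; both end at -12.
Across all 336 domain points the two functions coincide.
verdict: equivalent


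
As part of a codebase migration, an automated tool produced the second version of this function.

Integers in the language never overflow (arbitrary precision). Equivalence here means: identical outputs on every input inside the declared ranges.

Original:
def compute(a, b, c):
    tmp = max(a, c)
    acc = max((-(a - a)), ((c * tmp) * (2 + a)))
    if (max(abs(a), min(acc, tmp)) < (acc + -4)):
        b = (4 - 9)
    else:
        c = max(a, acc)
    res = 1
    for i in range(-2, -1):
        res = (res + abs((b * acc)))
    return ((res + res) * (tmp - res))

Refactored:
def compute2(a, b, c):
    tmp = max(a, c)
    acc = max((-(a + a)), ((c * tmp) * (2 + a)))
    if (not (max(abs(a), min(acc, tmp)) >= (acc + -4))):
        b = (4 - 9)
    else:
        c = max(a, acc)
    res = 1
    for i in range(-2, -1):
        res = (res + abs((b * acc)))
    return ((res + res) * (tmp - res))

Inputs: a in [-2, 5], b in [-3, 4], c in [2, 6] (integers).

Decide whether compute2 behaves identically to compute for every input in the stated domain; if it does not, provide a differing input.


The rewrite breaks on a=-2, b=-3, c=2, where the results are 2 and -286.
compute: tmp=2, then acc=0, then (max(abs(a), min(acc, tmp)) < (acc + -4)) is false, then c=0, then res=1, then (i=-2), then res=1, then returns 2
compute2: tmp=2, then acc=4, then (not (max(abs(a), min(acc, tmp)) >= (acc + -4))) is false, then c=4, then res=1, then (i=-2), then res=13, then returns -286
verdict: not equivalent; witness: a=-2, b=-3, c=2


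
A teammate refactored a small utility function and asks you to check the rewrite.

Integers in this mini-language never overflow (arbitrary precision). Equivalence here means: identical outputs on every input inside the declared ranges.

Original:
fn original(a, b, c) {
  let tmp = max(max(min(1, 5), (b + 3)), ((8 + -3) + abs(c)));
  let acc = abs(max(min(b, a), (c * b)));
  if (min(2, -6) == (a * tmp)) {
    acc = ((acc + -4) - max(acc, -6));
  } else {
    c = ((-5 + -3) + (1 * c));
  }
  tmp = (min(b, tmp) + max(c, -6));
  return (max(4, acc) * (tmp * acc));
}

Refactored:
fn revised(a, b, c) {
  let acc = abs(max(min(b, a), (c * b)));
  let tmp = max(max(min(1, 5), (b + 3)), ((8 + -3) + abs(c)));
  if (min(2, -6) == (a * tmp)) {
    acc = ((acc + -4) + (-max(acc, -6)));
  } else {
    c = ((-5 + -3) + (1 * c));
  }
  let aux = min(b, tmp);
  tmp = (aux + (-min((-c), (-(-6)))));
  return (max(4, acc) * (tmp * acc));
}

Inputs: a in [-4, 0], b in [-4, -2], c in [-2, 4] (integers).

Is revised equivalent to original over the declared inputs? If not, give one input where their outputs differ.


Reading the diff, among the changes: local variable names differ; also statement counts differ; also arithmetic usage differs; also min/max/abs usage differs.
Spot check at a=-3, b=-4, c=3 — original: tmp becomes 8; next acc becomes 4; next (min(2, -6) == (a * tmp)) evaluates to false; next c becomes -5; next tmp becomes -9; next final value -144. revised: acc becomes 4; next tmp becomes 8; next (min(2, -6) == (a * tmp)) evaluates to false; next c becomes -5; next aux becomes -4; next tmp becomes -9; next final value -144. Both give -144.
An exhaustive pass over the 105 declared inputs shows identical outputs.
verdict: equivalent


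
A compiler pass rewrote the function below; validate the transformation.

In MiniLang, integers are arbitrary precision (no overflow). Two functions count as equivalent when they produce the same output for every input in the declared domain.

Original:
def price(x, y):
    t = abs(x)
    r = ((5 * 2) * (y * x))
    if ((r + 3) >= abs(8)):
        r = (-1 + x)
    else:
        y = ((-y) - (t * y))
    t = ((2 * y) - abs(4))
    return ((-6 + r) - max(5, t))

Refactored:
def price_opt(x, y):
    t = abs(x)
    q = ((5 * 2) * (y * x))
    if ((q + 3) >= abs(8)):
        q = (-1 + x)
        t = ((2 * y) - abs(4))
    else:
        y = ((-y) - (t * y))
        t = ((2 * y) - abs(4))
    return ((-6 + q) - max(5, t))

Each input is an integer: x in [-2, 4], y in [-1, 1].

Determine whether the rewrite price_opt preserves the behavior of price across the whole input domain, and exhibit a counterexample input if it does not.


This is a faithful refactor — min/max/abs usage differs, constant usage differs, arithmetic usage differs, statement counts differ, local variable names differ, but the computed results match everywhere.
As a probe, take x=4, y=0: price runs t becomes 4; next r becomes 0; next ((r + 3) >= abs(8)) evaluates to false; next y becomes 0; next t becomes -4; next final value -11; price_opt runs t becomes 4; next q becomes 0; next ((q + 3) >= abs(8)) evaluates to false; next y becomes 0; next t becomes -4; next final value -11; both end at -11.
Sweeping the whole domain (21 inputs) finds no disagreement.
verdict: equivalent


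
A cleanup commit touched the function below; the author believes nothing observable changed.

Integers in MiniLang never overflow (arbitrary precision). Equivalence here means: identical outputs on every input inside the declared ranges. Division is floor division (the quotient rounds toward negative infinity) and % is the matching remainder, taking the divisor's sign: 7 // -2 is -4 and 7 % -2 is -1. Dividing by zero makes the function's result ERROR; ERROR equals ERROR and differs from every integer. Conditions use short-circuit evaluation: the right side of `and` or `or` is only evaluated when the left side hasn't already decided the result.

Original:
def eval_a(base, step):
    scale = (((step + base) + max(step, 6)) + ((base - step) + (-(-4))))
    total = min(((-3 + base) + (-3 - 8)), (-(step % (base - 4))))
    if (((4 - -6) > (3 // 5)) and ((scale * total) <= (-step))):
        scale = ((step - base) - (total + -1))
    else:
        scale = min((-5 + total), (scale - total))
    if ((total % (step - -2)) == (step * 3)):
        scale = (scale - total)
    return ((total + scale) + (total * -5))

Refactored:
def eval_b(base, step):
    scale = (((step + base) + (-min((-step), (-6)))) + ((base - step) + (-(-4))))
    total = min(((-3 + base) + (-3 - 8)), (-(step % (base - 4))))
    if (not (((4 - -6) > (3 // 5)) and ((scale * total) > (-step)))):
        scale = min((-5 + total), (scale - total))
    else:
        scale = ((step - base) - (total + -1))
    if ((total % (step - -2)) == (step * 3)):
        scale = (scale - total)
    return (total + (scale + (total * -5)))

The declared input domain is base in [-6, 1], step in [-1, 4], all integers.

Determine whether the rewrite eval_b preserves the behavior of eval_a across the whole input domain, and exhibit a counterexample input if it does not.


The rewrite breaks on base=-6, step=-1, where the results are 55 and 106.
eval_a: scale = -2; total = -20; (((4 - -6) > (3 // 5)) and ((scale * total) <= (-step))) -> false; scale = -25; ((total % (step - -2)) == (step * 3)) -> false; return 55
eval_b: scale = -2; total = -20; (not (((4 - -6) > (3 // 5)) and ((scale * total) > (-step)))) -> false; scale = 26; ((total % (step - -2)) == (step * 3)) -> false; return 106
verdict: not equivalent; witness: base=-6, step=-1


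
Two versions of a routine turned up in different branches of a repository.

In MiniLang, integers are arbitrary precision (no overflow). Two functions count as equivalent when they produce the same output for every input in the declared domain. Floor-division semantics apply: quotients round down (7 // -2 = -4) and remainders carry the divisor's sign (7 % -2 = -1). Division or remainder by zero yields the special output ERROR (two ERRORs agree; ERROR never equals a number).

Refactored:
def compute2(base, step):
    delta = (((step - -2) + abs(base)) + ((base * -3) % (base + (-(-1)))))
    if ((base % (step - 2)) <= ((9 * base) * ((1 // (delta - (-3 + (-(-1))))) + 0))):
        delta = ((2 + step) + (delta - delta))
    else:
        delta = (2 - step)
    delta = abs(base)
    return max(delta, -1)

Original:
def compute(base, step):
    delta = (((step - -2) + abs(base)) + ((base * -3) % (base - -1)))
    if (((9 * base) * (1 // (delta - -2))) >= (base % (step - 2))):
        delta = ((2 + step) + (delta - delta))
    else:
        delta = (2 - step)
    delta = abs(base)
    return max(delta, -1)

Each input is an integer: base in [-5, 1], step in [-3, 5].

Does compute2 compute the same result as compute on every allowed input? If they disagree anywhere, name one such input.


The two versions differ — the changes include comparison usage differs; constant usage differs; arithmetic usage differs.
Tracing base=-1, step=1: compute: a zero divisor aborts: ERROR | compute2: a zero divisor aborts: ERROR — matching result ERROR.
Every one of the 63 inputs gives matching results.
verdict: equivalent


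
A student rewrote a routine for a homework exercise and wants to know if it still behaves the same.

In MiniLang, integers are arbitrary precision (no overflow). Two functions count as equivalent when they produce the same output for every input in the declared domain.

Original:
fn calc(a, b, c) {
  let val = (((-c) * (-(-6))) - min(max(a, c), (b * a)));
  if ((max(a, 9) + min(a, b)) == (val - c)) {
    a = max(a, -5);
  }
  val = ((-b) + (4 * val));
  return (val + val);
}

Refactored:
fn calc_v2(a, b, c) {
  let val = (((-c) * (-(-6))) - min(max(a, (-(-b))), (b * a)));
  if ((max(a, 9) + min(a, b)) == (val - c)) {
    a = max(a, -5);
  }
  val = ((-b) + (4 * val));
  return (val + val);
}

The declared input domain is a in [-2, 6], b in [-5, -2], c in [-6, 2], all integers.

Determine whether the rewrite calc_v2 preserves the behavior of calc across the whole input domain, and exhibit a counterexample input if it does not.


Run the pair on a=-2, b=-5, c=-1.
calc: val := 7 | ((max(a, 9) + min(a, b)) == (val - c)): false | val := 33 | result 66
calc_v2: val := 8 | ((max(a, 9) + min(a, b)) == (val - c)): false | val := 37 | result 74
66 against 74: the behavior changed.
verdict: not equivalent; witness: a=-2, b=-5, c=-1


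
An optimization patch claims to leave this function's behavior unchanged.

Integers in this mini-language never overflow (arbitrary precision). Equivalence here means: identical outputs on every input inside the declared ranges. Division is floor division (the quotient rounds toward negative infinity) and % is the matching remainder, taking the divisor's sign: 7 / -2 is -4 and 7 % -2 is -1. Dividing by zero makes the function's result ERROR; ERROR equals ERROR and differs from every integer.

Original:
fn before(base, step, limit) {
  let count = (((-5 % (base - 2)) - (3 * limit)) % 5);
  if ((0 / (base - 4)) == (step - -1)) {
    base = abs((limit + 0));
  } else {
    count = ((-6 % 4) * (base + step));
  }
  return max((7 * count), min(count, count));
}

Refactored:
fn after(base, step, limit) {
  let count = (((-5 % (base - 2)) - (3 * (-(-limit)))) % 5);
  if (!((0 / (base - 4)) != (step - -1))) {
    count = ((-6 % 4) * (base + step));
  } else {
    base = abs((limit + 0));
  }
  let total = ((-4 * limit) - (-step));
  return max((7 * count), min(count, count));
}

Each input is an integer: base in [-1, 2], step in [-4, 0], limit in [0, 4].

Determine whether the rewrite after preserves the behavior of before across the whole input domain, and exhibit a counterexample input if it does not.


These are not equivalent — on base=-1, step=-4, limit=0 the outputs split (-10 vs 21).
before: count=3, then ((0 / (base - 4)) == (step - -1)) is false, then count=-10, then returns -10
after: count=3, then (!((0 / (base - 4)) != (step - -1))) is false, then base=0, then total=-4, then returns 21
verdict: not equivalent; witness: base=-1, step=-4, limit=0


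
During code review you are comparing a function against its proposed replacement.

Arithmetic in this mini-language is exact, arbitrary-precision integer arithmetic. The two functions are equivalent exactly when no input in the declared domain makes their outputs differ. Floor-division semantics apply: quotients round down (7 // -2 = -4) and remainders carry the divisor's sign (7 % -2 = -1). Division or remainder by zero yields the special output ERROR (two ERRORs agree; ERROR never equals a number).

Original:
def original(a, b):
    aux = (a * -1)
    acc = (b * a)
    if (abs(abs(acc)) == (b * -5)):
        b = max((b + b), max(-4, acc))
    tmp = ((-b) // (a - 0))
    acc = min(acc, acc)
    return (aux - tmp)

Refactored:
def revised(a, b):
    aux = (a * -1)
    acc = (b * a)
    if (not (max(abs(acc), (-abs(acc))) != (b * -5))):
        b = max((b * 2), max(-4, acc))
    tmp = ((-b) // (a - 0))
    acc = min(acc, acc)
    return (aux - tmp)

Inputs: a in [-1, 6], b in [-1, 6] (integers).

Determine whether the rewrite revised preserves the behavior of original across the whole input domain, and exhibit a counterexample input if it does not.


This is a faithful refactor — comparison usage differs, plus min/max/abs usage differs, plus arithmetic usage differs, plus boolean connective usage differs, plus constant usage differs, but the computed results match everywhere.
Tracing a=4, b=2: original: aux = -4; acc = 8; (abs(abs(acc)) == (b * -5)) -> false; tmp = -1; acc = 8; return -3 | revised: aux = -4; acc = 8; (not (max(abs(acc), (-abs(acc))) != (b * -5))) -> false; tmp = -1; acc = 8; return -3 — matching result -3.
An exhaustive pass over the 64 declared inputs shows identical outputs.
verdict: equivalent


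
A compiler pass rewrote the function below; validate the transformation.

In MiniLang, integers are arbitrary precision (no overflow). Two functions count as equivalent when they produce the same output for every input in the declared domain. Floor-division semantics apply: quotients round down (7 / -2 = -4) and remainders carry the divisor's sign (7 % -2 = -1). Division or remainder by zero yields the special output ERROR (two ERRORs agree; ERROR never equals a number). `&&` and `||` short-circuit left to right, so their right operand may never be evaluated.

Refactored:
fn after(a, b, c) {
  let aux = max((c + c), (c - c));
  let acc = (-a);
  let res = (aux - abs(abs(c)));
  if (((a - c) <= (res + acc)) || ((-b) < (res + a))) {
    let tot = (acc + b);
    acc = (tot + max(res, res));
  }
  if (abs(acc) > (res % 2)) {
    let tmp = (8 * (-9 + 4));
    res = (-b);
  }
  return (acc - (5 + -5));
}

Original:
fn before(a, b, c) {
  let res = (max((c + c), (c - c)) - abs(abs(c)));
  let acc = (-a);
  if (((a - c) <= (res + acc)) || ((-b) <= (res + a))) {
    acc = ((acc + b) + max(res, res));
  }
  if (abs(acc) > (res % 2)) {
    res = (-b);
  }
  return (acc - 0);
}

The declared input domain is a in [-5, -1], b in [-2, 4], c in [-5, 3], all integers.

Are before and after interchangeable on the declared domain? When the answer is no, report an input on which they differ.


The rewrite breaks on a=-1, b=3, c=-2, where the results are 2 and 1.
before: res=-2, then acc=1, then (((a - c) <= (res + acc)) || ((-b) <= (res + a))) is true, then acc=2, then (abs(acc) > (res % 2)) is true, then res=-3, then returns 2
after: aux=0, then acc=1, then res=-2, then (((a - c) <= (res + acc)) || ((-b) < (res + a))) is false, then (abs(acc) > (res % 2)) is true, then tmp=-40, then res=-3, then returns 1
verdict: not equivalent; witness: a=-1, b=3, c=-2


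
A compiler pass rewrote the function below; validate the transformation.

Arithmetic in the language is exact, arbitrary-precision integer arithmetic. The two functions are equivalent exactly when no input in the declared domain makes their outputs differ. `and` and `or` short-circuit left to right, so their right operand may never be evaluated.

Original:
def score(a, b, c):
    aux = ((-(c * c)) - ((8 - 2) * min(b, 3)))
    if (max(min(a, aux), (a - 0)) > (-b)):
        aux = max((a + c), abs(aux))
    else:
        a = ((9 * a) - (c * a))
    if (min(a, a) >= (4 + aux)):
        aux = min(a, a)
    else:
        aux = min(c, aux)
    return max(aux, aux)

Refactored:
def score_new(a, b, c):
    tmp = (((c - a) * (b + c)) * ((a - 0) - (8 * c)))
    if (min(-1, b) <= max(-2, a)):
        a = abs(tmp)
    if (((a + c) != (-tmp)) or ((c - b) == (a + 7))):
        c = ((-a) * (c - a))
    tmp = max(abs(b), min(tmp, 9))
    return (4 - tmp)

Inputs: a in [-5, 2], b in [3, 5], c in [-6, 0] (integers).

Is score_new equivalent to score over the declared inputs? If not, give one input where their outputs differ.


Not equivalent: a=-5, b=3, c=-6 separates them (-54 vs -5).
score: aux becomes -54; next (max(min(a, aux), (a - 0)) > (-b)) evaluates to false; next a becomes -75; next (min(a, a) >= (4 + aux)) evaluates to false; next aux becomes -54; next final value -54
score_new: tmp becomes 129; next (min(-1, b) <= max(-2, a)) evaluates to false; next (((a + c) != (-tmp)) or ((c - b) == (a + 7))) evaluates to true; next c becomes -5; next tmp becomes 9; next final value -5
verdict: not equivalent; witness: a=-5, b=3, c=-6


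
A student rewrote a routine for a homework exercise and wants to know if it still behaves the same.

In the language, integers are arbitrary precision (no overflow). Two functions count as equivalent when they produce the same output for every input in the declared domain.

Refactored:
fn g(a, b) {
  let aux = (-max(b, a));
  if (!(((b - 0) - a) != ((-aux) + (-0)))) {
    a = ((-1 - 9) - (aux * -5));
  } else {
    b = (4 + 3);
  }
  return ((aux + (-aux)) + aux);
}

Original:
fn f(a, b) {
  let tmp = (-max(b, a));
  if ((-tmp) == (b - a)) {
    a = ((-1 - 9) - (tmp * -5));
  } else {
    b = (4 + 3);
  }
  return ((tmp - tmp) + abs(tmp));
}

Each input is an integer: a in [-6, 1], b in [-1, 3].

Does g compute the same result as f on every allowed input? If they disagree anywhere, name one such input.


These are not equivalent — on a=-6, b=1 the outputs split (1 vs -1).
f: tmp=-1, then ((-tmp) == (b - a)) is false, then b=7, then returns 1
g: aux=-1, then (!(((b - 0) - a) != ((-aux) + (-0)))) is false, then b=7, then returns -1
verdict: not equivalent; witness: a=-6, b=1


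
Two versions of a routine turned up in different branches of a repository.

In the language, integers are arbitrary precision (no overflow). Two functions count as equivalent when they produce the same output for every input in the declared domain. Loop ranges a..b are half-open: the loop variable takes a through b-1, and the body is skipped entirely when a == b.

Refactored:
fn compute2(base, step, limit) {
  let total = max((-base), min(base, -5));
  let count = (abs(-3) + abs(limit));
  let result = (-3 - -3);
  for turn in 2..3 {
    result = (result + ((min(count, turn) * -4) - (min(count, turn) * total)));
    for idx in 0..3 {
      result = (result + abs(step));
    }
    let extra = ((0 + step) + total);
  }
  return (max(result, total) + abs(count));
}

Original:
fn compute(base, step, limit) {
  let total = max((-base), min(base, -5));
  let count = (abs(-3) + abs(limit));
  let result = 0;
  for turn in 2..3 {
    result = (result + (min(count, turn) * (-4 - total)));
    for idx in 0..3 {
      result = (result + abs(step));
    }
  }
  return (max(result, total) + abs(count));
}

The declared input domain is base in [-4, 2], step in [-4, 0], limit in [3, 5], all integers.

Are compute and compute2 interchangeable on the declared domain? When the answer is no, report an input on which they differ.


Side by side, the visible changes include: statement counts differ, and arithmetic usage differs, and min/max/abs usage differs, and constant usage differs, and local variable names differ.
Tracing base=-3, step=-3, limit=5: compute: total becomes 3; next count becomes 8; next result becomes 0; next at turn=2:; next result becomes -14; next at idx=0:; next result becomes -11; next at idx=1:; next result becomes -8; next at idx=2:; next result becomes -5; next final value 11 | compute2: total becomes 3; next count becomes 8; next result becomes 0; next at turn=2:; next result becomes -14; next at idx=0:; next result becomes -11; next at idx=1:; next result becomes -8; next at idx=2:; next result becomes -5; next extra becomes 0; next final value 11 — matching result 11.
Sweeping the whole domain (105 inputs) finds no disagreement.
verdict: equivalent


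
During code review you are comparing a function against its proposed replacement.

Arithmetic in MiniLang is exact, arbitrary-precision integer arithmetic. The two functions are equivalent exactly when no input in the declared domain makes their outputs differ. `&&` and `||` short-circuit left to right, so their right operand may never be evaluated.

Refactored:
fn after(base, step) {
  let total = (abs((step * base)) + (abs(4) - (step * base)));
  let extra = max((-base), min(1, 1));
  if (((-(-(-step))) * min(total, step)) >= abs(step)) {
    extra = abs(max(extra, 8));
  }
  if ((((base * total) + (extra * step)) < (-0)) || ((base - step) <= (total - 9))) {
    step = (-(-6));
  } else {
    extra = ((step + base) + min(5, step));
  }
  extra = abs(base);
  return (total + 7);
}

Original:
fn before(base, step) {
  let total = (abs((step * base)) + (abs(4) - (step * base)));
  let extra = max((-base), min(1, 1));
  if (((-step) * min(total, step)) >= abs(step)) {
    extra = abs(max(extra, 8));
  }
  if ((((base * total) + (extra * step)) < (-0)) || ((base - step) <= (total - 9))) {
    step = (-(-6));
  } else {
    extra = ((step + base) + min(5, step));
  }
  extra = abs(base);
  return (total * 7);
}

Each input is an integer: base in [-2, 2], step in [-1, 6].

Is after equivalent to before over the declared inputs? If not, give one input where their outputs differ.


These are not equivalent — on base=-2, step=-1 the outputs split (28 vs 11).
before: total=4, then extra=2, then (((-step) * min(total, step)) >= abs(step)) is false, then ((((base * total) + (extra * step)) < (-0)) || ((base - step) <= (total - 9))) is true, then step=6, then extra=2, then returns 28
after: total=4, then extra=2, then (((-(-(-step))) * min(total, step)) >= abs(step)) is false, then ((((base * total) + (extra * step)) < (-0)) || ((base - step) <= (total - 9))) is true, then step=6, then extra=2, then returns 11
verdict: not equivalent; witness: base=-2, step=-1


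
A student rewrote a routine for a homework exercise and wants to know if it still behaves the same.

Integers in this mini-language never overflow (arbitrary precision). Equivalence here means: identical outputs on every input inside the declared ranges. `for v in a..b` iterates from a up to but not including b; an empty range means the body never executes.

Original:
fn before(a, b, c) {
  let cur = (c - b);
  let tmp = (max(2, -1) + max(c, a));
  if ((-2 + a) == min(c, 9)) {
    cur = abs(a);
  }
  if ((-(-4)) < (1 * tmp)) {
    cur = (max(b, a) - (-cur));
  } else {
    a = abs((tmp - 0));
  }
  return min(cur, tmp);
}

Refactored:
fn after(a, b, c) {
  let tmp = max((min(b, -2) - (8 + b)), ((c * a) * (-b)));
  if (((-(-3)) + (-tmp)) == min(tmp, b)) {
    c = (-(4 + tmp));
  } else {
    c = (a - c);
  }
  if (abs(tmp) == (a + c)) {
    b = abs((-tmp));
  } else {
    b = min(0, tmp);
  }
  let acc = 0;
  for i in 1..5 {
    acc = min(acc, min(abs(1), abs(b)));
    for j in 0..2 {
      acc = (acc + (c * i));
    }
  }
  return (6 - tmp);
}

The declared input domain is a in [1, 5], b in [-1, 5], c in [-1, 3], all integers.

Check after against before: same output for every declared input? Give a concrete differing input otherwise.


Consider the input a=1, b=-1, c=-1.
before: cur=0, then tmp=3, then ((-2 + a) == min(c, 9)) is true, then cur=1, then ((-(-4)) < (1 * tmp)) is false, then a=3, then returns 1
after: tmp=-1, then (((-(-3)) + (-tmp)) == min(tmp, b)) is false, then c=2, then (abs(tmp) == (a + c)) is false, then b=-1, then acc=0, then (i=1), then acc=0, then (j=0), then acc=2, then (j=1), then acc=4, then (i=2), then acc=1, then (j=0), then acc=5, then (j=1), then acc=9, then (i=3), then acc=1, then (j=0), then acc=7, then (j=1), then acc=13, then (i=4), then acc=1, then (j=0), then acc=9, then (j=1), then acc=17, then returns 7
1 against 7: the behavior changed.
verdict: not equivalent; witness: a=1, b=-1, c=-1


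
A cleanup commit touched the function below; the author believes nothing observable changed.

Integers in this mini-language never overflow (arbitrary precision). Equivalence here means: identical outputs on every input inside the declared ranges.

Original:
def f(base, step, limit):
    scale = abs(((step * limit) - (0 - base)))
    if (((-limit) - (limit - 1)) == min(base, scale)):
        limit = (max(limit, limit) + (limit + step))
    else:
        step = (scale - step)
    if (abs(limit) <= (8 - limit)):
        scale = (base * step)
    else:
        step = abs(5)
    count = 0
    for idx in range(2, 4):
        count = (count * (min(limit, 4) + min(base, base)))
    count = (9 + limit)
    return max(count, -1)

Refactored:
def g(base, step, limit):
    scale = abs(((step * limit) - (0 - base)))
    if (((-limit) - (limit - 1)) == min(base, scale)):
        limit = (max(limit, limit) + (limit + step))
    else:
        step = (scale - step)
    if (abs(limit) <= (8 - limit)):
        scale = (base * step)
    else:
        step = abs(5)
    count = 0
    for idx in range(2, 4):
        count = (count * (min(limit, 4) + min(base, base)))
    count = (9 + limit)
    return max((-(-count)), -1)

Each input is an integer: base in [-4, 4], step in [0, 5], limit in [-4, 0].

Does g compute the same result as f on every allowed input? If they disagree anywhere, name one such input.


This is a faithful refactor — same computation, different form, but the computed results match everywhere.
Tracing base=-4, step=3, limit=-4: f: scale=16, then (((-limit) - (limit - 1)) == min(base, scale)) is false, then step=13, then (abs(limit) <= (8 - limit)) is true, then scale=-52, then count=0, then (idx=2), then count=0, then (idx=3), then count=0, then count=5, then returns 5 | g: scale=16, then (((-limit) - (limit - 1)) == min(base, scale)) is false, then step=13, then (abs(limit) <= (8 - limit)) is true, then scale=-52, then count=0, then (idx=2), then count=0, then (idx=3), then count=0, then count=5, then returns 5 — matching result 5.
An exhaustive pass over the 270 declared inputs shows identical outputs.
verdict: equivalent


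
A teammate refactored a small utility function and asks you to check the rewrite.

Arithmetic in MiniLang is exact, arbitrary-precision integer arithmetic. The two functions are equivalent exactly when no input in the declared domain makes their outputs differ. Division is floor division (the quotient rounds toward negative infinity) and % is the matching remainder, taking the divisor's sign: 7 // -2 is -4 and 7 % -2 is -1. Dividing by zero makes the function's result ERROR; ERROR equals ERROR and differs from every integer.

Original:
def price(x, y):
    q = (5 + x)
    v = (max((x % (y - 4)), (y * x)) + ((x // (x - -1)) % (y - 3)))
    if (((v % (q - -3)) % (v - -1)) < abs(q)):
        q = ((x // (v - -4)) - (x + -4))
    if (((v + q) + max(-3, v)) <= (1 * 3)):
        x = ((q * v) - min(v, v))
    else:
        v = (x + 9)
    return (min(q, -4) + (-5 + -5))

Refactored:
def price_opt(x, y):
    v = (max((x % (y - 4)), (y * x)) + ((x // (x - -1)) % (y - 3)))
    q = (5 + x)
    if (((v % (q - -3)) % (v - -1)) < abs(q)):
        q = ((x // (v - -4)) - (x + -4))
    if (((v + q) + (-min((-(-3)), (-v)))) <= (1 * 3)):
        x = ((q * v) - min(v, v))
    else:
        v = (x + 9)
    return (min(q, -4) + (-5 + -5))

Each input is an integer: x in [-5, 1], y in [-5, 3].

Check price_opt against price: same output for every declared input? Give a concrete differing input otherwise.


Comparing the listings, the differences include: min/max/abs usage differs.
Tracing x=-3, y=-3: price: q becomes 2; next v becomes 4; next (((v % (q - -3)) % (v - -1)) < abs(q)) evaluates to false; next (((v + q) + max(-3, v)) <= (1 * 3)) evaluates to false; next v becomes 6; next final value -14 | price_opt: v becomes 4; next q becomes 2; next (((v % (q - -3)) % (v - -1)) < abs(q)) evaluates to false; next (((v + q) + (-min((-(-3)), (-v)))) <= (1 * 3)) evaluates to false; next v becomes 6; next final value -14 — matching result -14.
Every one of the 63 inputs gives matching results.
verdict: equivalent


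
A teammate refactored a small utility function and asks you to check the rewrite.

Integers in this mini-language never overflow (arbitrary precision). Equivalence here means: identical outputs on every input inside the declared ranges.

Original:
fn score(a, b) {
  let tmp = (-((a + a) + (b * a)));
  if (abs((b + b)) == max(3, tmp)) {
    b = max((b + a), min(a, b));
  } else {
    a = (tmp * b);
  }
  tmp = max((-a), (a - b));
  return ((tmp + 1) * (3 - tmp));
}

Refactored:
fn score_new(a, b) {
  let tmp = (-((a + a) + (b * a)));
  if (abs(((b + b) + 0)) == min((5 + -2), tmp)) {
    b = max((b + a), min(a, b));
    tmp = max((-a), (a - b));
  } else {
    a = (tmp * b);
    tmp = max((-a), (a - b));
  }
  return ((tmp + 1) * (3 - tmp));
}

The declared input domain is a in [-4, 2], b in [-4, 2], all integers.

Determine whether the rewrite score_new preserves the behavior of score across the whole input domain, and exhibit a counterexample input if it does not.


Consider the input a=-1, b=2.
score: tmp := 4 | (abs((b + b)) == max(3, tmp)): true | b := 1 | tmp := 1 | result 4
score_new: tmp := 4 | (abs(((b + b) + 0)) == min((5 + -2), tmp)): false | a := 8 | tmp := 6 | result -21
4 and -21 differ, so these are not the same function on this domain.
verdict: not equivalent; witness: a=-1, b=2


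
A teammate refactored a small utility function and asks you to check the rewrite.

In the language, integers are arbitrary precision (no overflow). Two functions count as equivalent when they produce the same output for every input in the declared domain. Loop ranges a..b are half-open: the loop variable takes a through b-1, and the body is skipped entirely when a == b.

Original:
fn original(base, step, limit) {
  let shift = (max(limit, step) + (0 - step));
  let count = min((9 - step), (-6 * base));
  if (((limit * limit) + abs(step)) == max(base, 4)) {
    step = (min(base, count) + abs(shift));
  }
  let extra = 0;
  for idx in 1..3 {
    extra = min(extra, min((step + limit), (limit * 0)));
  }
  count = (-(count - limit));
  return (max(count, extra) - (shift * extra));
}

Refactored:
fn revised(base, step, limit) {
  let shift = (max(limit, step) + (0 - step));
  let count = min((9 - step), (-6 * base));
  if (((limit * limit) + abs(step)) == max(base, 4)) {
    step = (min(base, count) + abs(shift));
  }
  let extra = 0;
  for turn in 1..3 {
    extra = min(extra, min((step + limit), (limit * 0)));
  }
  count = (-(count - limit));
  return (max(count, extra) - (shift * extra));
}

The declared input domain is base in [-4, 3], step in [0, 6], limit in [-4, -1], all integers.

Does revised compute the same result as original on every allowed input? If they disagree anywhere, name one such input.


Differences: local variable names differ — yet all 224 inputs agree.
verdict: equivalent


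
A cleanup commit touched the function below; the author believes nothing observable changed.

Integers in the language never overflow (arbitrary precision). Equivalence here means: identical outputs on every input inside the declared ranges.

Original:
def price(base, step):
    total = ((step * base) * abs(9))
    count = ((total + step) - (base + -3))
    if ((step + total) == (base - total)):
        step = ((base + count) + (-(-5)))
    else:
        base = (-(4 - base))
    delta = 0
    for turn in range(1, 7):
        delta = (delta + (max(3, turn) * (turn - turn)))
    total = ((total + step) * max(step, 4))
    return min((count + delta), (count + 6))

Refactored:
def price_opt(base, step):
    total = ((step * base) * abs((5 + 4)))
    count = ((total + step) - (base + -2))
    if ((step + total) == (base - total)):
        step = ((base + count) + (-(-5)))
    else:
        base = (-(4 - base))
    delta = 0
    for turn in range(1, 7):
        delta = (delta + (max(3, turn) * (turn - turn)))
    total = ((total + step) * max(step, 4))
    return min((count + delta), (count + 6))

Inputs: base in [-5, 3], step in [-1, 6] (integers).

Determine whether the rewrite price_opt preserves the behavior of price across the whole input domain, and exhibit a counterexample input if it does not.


Run the pair on base=-5, step=-1.
price: total = 45; count = 52; ((step + total) == (base - total)) -> false; base = -9; delta = 0; [turn=1]; delta = 0; [turn=2]; delta = 0; [turn=3]; delta = 0; [turn=4]; delta = 0; [turn=5]; delta = 0; [turn=6]; delta = 0; total = 176; return 52
price_opt: total = 45; count = 51; ((step + total) == (base - total)) -> false; base = -9; delta = 0; [turn=1]; delta = 0; [turn=2]; delta = 0; [turn=3]; delta = 0; [turn=4]; delta = 0; [turn=5]; delta = 0; [turn=6]; delta = 0; total = 176; return 51
52 against 51: the behavior changed.
verdict: not equivalent; witness: base=-5, step=-1


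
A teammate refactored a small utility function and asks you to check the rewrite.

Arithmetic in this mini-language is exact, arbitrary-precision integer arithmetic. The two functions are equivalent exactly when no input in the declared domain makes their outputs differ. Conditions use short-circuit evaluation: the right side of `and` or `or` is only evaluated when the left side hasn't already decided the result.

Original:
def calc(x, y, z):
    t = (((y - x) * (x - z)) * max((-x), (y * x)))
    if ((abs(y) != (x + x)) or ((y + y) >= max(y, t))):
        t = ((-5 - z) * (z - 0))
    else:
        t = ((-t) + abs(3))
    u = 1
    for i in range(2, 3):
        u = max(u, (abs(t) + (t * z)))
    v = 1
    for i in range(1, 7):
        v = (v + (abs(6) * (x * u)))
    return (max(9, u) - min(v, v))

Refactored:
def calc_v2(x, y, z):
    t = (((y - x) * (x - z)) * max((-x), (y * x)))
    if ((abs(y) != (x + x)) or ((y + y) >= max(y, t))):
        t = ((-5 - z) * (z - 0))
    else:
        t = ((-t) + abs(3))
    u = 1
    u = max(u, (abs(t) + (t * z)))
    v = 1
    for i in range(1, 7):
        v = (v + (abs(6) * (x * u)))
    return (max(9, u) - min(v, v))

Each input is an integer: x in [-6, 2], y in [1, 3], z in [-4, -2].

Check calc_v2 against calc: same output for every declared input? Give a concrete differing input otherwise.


Equivalent — the differences include statement counts differ; and loop structure differs, yet no declared input distinguishes the two.
One worked example (x=-5, y=3, z=-4) — calc: t becomes -40; next ((abs(y) != (x + x)) or ((y + y) >= max(y, t))) evaluates to true; next t becomes 4; next u becomes 1; next at i=2:; next u becomes 1; next v becomes 1; next at i=1:; next v becomes -29; next at i=2:; next v becomes -59; next at i=3:; next v becomes -89; next at i=4:; next v becomes -119; next at i=5:; next v becomes -149; next at i=6:; next v becomes -179; next final value 188; calc_v2: t becomes -40; next ((abs(y) != (x + x)) or ((y + y) >= max(y, t))) evaluates to true; next t becomes 4; next u becomes 1; next u becomes 1; next v becomes 1; next at i=1:; next v becomes -29; next at i=2:; next v becomes -59; next at i=3:; next v becomes -89; next at i=4:; next v becomes -119; next at i=5:; next v becomes -149; next at i=6:; next v becomes -179; next final value 188; agreement on 188.
Sweeping the whole domain (81 inputs) finds no disagreement.
verdict: equivalent


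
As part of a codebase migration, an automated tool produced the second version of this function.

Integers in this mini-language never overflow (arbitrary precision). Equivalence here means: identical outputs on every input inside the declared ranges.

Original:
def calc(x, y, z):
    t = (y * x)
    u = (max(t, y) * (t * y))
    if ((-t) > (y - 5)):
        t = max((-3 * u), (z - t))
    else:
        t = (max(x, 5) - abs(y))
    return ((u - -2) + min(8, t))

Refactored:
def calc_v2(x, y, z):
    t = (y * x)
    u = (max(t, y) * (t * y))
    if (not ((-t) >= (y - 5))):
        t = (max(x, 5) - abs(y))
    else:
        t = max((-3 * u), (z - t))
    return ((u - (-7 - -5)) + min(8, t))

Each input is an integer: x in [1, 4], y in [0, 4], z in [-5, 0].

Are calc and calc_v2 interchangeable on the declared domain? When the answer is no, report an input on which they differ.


Run the pair on x=4, y=1, z=-5.
calc: t := 4 | u := 16 | ((-t) > (y - 5)): false | t := 4 | result 22
calc_v2: t := 4 | u := 16 | (not ((-t) >= (y - 5))): false | t := -9 | result 9
22 vs 9 — the two versions disagree here.
verdict: not equivalent; witness: x=4, y=1, z=-5


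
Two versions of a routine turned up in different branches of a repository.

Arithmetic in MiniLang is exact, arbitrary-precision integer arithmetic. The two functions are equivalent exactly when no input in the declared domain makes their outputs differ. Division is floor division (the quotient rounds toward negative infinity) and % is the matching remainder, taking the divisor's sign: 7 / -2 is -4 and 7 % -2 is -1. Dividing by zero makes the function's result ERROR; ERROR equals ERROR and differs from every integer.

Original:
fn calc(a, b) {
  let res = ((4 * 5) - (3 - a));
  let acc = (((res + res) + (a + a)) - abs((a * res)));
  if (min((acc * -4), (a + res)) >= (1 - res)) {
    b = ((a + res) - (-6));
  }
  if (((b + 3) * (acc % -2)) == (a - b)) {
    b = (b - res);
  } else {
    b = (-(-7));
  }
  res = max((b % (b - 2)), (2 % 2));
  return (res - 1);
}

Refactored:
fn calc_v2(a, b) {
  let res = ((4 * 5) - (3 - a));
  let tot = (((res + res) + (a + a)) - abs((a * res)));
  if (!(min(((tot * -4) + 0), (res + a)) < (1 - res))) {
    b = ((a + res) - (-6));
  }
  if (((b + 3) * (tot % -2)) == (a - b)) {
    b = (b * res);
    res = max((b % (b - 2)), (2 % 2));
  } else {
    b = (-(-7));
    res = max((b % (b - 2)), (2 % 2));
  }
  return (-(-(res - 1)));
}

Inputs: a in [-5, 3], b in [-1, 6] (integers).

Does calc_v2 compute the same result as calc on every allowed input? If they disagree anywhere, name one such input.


Not equivalent: a=1, b=1 separates them (-1 vs 1).
calc: res = 18; acc = 20; (min((acc * -4), (a + res)) >= (1 - res)) -> false; (((b + 3) * (acc % -2)) == (a - b)) -> true; b = -17; res = 0; return -1
calc_v2: res = 18; tot = 20; (!(min(((tot * -4) + 0), (res + a)) < (1 - res))) -> false; (((b + 3) * (tot % -2)) == (a - b)) -> true; b = 18; res = 2; return 1
verdict: not equivalent; witness: a=1, b=1
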